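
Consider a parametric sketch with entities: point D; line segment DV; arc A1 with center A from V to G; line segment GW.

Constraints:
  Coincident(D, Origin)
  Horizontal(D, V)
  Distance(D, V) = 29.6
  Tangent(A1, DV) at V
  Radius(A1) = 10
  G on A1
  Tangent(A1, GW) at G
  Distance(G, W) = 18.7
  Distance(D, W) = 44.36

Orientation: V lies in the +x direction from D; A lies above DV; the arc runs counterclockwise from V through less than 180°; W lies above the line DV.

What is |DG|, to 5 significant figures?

41.225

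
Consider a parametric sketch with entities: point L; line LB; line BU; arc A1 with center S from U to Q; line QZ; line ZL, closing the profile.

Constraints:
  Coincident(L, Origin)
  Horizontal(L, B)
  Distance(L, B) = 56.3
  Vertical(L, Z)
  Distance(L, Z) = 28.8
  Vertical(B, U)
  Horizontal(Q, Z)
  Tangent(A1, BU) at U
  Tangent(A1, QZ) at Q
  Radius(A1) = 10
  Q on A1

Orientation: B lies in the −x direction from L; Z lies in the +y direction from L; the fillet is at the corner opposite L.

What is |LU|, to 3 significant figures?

59.4

L is at the origin; LB is horizontal with |LB| = 56.3 and B on the −x side, so B = (-56.3, 0.00). L and Z share the same x with |LZ| = 28.8 and Z on the +y side, so Z = (0.00, 28.8). The virtual corner opposite L is at (-56.3, 28.8). Tangency of A1 to BU means the radius SU is perpendicular to BU and tangency of A1 to QZ means the radius SQ is perpendicular to QZ, with radius 10.0, so the center S sits 10.0 in from both sides at S = (-46.3, 18.8). That places the tangent points at U = (-56.3, 18.8) on BU and Q = (-46.3, 28.8) on QZ. Then |LU| = |U − L| = 59.4.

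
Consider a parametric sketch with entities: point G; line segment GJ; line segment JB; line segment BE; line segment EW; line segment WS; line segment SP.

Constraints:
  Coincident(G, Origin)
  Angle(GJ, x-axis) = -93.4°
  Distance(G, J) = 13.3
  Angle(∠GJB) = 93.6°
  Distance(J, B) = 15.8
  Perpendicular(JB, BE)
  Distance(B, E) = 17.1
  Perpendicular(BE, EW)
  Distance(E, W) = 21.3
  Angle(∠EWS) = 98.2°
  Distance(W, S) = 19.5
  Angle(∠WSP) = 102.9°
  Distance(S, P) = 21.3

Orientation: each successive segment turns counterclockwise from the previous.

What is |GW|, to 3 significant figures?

6.03

JB is perpendicular to BE, so BE runs at 83.0°; with |BE| = 17.1, E = (17.0, 1.77). BE is perpendicular to EW, so EW runs at 173°; with |EW| = 21.3, W = (-4.16, 4.37). Then |GW| = |W − G| = 6.03.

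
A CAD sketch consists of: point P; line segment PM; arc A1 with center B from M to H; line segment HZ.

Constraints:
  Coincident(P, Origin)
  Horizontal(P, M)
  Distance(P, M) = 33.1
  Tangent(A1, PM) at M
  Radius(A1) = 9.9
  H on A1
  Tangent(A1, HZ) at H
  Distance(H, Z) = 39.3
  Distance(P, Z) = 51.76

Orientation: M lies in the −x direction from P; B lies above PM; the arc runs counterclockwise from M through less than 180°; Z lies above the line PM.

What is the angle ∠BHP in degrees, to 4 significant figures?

164.8°

P is at the origin; PM is horizontal with |PM| = 33.1 and M on the −x side, so M = (-33.10, 0.000). A1 meets PM tangentially, so BM is at right angles to PM, so B = M + (0, 9.9) = (-33.10, 9.900). Since BH ⟂ HZ (tangency), |BZ| = √(9.9² + 39.3²) = 40.53 regardless of where H sits on A1. So Z lies on both circle(P, 51.76) and circle(B, 40.53); the above-PM intersection is Z = (-19.33, 48.02). H is the foot of the tangent from Z: H = (-23.25, 8.912).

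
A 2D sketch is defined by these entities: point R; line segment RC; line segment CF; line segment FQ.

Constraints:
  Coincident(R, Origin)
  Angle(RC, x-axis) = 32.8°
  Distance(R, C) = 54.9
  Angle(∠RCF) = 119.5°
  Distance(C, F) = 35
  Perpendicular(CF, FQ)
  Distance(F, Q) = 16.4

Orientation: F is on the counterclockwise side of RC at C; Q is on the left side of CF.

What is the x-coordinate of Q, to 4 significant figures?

27.76

R is at the origin; RC runs at 32.8° with length 54.9, so C = 54.9·(cos 32.8°, sin 32.8°) = (46.15, 29.74). ∠RCF = 119.5°, so CF runs at 32.8° + (180° − 119.5°) = 93.30° from the x-axis; with |CF| = 35.0, F = C + 35.0·(cos 93.30°, sin 93.30°) = (44.13, 64.68). The perpendicularity gives FQ at right angles to CF; with |FQ| = 16.4 on the left of CF, Q = F + 16.4·(-0.9983, -0.05756) = (27.76, 63.74). So Q.x = 27.76.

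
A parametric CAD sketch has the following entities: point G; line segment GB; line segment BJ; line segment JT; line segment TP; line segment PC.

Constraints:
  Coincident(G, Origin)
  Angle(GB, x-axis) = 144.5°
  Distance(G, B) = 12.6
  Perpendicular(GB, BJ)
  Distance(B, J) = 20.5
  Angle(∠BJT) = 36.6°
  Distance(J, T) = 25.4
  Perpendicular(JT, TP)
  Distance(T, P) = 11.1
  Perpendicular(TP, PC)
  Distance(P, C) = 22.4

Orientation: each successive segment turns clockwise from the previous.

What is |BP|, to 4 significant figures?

9.012

G is at the origin; GB runs at 144.5° with length 12.6, so B = (-10.26, 7.317). The perpendicularity gives BJ at right angles to GB, so BJ runs at 54.50°; with |BJ| = 20.5, J = (1.647, 24.01). ∠BJT = 36.6° gives JT at -88.90° from the x-axis; with |JT| = 25.4, T = (2.134, -1.389). JT is perpendicular to TP, so TP runs at -178.9°; with |TP| = 11.1, P = (-8.964, -1.602). Then |BP| = |P − B| = 9.012.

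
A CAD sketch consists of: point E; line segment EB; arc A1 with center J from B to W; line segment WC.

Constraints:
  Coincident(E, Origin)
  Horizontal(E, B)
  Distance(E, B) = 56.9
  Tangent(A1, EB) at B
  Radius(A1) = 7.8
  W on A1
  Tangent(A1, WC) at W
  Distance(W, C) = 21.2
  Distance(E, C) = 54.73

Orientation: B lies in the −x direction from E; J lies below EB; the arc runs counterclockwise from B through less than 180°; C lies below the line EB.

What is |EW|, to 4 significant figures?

63.72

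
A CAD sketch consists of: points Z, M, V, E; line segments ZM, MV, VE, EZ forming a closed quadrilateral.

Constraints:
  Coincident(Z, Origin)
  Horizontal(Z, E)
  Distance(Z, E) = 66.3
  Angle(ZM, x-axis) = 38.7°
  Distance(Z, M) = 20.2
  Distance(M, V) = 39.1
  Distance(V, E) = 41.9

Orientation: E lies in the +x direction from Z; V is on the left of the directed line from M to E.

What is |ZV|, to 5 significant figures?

59.300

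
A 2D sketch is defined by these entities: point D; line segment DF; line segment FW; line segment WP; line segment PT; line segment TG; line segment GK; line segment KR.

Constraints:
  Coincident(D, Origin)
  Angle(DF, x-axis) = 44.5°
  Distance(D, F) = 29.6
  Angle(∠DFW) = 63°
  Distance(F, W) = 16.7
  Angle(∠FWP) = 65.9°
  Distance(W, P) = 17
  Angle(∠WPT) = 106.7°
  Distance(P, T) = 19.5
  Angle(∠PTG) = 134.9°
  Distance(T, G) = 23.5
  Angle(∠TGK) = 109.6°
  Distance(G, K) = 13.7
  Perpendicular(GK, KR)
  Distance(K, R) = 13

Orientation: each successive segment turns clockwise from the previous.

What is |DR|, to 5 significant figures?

41.092

D is at the origin; DF runs at 44.5° with length 29.6, so F = (21.112, 20.747). ∠DFW = 63.0° gives FW at -72.500° from the x-axis; with |FW| = 16.7, W = (26.134, 4.8198). ∠FWP = 65.9° gives WP at 173.40° from the x-axis; with |WP| = 17.0, P = (9.2467, 6.7738). ∠WPT = 106.7° gives PT at 100.10° from the x-axis; with |PT| = 19.5, T = (5.8270, 25.972). ∠PTG = 134.9° gives TG at 55.000° from the x-axis; with |TG| = 23.5, G = (19.306, 45.222). ∠TGK = 109.6° gives GK at -15.400° from the x-axis; with |GK| = 13.7, K = (32.514, 41.584). GK ⟂ KR, so KR runs at -105.40°; with |KR| = 13.0, R = (29.062, 29.050). Then |DR| = |R − D| = 41.092.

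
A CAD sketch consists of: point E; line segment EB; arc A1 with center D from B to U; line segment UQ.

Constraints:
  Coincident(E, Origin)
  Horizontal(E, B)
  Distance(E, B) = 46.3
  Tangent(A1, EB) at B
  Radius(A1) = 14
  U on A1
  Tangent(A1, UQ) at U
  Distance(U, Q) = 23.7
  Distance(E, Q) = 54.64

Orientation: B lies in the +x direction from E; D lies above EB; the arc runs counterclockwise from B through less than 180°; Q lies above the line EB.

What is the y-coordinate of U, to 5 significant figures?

24.694

E is at the origin; EB is horizontal with |EB| = 46.3 and B on the +x side, so B = (46.300, 0.0000). Since A1 is tangent to EB there, DB ⟂ EB, so D = B + (0, 14) = (46.300, 14.000). Since DU ⟂ UQ (tangency), |DQ| = √(14.0² + 23.7²) = 27.526 regardless of where U sits on A1. So Q lies on both circle(E, 54.64) and circle(D, 27.526); the above-EB intersection is Q = (37.233, 39.990). U is the foot of the tangent from Q: U = (55.336, 24.694).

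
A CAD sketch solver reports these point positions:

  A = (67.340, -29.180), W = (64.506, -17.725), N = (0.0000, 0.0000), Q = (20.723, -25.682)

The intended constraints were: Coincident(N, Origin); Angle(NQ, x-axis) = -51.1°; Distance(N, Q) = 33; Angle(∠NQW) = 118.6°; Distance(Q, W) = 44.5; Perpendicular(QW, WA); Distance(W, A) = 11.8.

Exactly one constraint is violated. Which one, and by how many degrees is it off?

Perpendicular(QW, WA) — off by 3.60°.

N = (0.00, 0.00) ✓; NQ at -51.10° ✓; |NQ| = 33.00 ✓; ∠NQW = 118.6° ✓; |QW| = 44.50 ✓; ∠(QW, WA) = 86.40° ✗; |WA| = 11.80 ✓.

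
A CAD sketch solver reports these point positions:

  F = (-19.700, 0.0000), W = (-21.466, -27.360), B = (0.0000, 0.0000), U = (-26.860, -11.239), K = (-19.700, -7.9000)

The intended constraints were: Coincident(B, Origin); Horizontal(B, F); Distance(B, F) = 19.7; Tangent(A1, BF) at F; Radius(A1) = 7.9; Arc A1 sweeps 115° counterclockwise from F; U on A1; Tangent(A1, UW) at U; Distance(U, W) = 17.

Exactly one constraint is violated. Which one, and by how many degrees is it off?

Tangent(A1, UW) at U — off by 6.50°.

B = (0.00, 0.00) ✓; B.y = 0.00, F.y = 0.00 ✓; |BF| = 19.70 ✓; ∠(KF, FB) = 90.00° ✓; |KF| = 7.900 ✓; bearing(K→U) − bearing(K→F) = 115.0° ✓; |KU| = 7.900 ✓; ∠(KU, UW) = 96.50° ✗; |UW| = 17.00 ✓.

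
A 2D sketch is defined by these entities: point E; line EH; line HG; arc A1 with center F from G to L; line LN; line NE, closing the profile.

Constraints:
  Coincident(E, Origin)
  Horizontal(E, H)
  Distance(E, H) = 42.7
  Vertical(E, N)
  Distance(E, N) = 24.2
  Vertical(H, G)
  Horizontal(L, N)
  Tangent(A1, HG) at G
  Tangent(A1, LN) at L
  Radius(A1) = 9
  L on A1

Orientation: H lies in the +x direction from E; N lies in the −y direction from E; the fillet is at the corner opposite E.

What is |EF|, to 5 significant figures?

36.969

E is at the origin; EH is horizontal with |EH| = 42.7 and H on the +x side, so H = (42.700, 0.0000). EN is vertical with |EN| = 24.2 and N on the −y side, so N = (0.0000, -24.200). The virtual corner opposite E is at (42.700, -24.200). The tangent condition forces FG to be normal to HG and the tangent condition forces FL to be normal to LN, with radius 9.0, so the center F sits 9.0 in from both sides at F = (33.700, -15.200). Then |EF| = |F − E| = 36.969.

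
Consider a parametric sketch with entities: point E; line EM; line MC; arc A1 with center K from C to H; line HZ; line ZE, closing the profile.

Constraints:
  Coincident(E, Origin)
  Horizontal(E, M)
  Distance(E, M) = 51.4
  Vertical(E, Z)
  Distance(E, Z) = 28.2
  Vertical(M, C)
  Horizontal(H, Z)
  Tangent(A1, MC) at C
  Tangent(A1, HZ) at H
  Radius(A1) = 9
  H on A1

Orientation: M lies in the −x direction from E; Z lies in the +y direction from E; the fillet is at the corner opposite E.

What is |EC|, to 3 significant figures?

54.9

E is at the origin; E and M share the same y with |EM| = 51.4 and M on the −x side, so M = (-51.4, 0.00). EZ is vertical with |EZ| = 28.2 and Z on the +y side, so Z = (0.00, 28.2). The virtual corner opposite E is at (-51.4, 28.2). Since A1 is tangent to MC there, KC ⟂ MC and since A1 is tangent to HZ there, KH ⟂ HZ, with radius 9.0, so the center K sits 9.0 in from both sides at K = (-42.4, 19.2). That places the tangent points at C = (-51.4, 19.2) on MC and H = (-42.4, 28.2) on HZ. Then |EC| = |C − E| = 54.9.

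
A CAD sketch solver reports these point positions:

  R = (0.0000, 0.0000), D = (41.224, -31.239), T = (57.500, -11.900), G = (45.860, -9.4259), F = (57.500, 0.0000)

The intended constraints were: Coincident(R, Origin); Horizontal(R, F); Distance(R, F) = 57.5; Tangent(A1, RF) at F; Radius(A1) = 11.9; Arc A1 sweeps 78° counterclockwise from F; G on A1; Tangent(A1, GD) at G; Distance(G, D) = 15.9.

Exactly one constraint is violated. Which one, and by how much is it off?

Distance(G, D) = 15.9 — off by 6.40.

R = (0.00, 0.00) ✓; R.y = 0.00, F.y = 0.00 ✓; |RF| = 57.50 ✓; ∠(TF, FR) = 90.00° ✓; |TF| = 11.90 ✓; bearing(T→G) − bearing(T→F) = 78.00° ✓; |TG| = 11.90 ✓; ∠(TG, GD) = 90.00° ✓; |GD| = 22.30 ✗.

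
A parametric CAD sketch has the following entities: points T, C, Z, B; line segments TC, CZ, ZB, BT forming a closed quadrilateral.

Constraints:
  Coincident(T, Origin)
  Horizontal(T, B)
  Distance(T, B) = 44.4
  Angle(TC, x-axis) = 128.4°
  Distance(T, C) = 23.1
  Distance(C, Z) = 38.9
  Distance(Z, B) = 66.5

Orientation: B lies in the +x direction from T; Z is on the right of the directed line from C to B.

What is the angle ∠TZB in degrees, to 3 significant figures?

29.5°

T is at the origin; TB is horizontal with |TB| = 44.4 and B in +x, so B = (44.4, 0). TC runs at 128.4° with |TC| = 23.1, so C = (-14.3, 18.1). Z is determined by |CZ| = 38.9 and |ZB| = 66.5 together: it lies at the intersection of circle(C, 38.9) and circle(B, 66.5). With |CB| = 61.5, the foot of the radical line on CB is 7.08 from C and the perpendicular offset is √(38.9² − 7.08²) = 38.3. Taking the right-of-CB solution: Z = (-18.8, -20.5).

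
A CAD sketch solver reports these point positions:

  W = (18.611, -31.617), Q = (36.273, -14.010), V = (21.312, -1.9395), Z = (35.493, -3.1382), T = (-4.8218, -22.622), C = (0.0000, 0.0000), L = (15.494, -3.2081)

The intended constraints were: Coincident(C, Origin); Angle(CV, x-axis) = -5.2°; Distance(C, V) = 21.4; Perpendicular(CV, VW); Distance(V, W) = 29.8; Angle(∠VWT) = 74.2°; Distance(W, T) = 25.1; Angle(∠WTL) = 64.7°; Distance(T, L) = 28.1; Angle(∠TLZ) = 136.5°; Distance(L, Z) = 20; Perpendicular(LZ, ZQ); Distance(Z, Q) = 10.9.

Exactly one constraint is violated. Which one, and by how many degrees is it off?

Perpendicular(LZ, ZQ) — off by 3.90°.

C = (0.00, 0.00) ✓; CV at -5.200° ✓; |CV| = 21.40 ✓; ∠(CV, VW) = 90.00° ✓; |VW| = 29.80 ✓; ∠VWT = 74.20° ✓; |WT| = 25.10 ✓; ∠WTL = 64.70° ✓; |TL| = 28.10 ✓; ∠TLZ = 136.5° ✓; |LZ| = 20.00 ✓; ∠(LZ, ZQ) = 86.10° ✗; |ZQ| = 10.90 ✓.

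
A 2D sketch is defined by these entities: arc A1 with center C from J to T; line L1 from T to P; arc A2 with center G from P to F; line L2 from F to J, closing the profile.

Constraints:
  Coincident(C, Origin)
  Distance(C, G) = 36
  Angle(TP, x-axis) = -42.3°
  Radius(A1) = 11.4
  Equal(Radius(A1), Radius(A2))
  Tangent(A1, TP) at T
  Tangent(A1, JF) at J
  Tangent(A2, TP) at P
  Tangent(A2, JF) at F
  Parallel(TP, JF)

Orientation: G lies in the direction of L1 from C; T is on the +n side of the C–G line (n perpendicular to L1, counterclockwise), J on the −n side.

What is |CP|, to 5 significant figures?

37.762

Tangency of A1 to both parallel lines with radius 11.4 puts T and J at C ± 11.4·n: T = (7.6723, 8.4318), J = (-7.6723, -8.4318). Equal radii place P and F the same way about G: P = G + 11.4·n = (34.299, -15.797), F = G − 11.4·n = (18.954, -32.660). Then |CP| = |P − C| = 37.762.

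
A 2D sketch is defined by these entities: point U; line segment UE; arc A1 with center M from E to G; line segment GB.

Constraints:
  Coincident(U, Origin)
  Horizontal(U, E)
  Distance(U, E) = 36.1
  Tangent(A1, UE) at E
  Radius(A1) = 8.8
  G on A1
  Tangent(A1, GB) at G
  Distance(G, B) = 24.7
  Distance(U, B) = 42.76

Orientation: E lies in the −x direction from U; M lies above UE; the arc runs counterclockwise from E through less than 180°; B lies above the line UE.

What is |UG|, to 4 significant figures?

28.63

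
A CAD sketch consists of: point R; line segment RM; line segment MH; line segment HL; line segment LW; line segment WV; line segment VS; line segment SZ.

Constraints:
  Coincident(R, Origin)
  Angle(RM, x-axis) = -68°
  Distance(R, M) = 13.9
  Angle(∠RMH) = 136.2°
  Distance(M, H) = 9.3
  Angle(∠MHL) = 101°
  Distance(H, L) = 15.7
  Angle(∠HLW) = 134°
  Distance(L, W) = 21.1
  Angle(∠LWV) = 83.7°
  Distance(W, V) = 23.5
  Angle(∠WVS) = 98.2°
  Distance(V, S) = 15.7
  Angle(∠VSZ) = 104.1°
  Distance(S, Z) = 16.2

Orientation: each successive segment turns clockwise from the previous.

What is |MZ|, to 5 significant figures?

11.313

R is at the origin; RM runs at -68.0° with length 13.9, so M = (5.2070, -12.888). ∠RMH = 136.2° gives MH at -111.80° from the x-axis; with |MH| = 9.3, H = (1.7533, -21.523). ∠MHL = 101.0° gives HL at 169.20° from the x-axis; with |HL| = 15.7, L = (-13.669, -18.581). ∠HLW = 134.0° gives LW at 123.20° from the x-axis; with |LW| = 21.1, W = (-25.222, -0.92516). ∠LWV = 83.7° gives WV at 26.900° from the x-axis; with |WV| = 23.5, V = (-4.2649, 9.7071). ∠WVS = 98.2° gives VS at -54.900° from the x-axis; with |VS| = 15.7, S = (4.7626, -3.1379). ∠VSZ = 104.1° gives SZ at -130.80° from the x-axis; with |SZ| = 16.2, Z = (-5.8228, -15.401). Then |MZ| = |Z − M| = 11.313.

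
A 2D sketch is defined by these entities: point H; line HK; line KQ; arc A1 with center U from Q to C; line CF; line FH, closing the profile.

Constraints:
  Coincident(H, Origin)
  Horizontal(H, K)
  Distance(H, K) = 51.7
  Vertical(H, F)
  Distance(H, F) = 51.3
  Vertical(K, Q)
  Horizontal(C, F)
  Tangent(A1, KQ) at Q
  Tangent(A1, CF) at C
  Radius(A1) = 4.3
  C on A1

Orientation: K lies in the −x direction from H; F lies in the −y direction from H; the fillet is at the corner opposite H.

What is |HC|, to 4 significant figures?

69.85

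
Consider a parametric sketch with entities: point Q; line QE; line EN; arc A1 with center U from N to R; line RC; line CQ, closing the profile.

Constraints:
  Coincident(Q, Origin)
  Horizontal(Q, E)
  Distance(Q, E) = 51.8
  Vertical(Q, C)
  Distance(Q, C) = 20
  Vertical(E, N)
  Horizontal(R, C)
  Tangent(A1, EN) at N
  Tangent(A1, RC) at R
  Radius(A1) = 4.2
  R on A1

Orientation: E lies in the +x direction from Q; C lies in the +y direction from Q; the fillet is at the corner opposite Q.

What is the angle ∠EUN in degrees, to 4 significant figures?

75.11°

Q is at the origin; Q and E share the same y with |QE| = 51.8 and E on the +x side, so E = (51.80, 0.000). QC is vertical with |QC| = 20.0 and C on the +y side, so C = (0.000, 20.00). The virtual corner opposite Q is at (51.80, 20.00). Tangency of A1 to EN means the radius UN is perpendicular to EN and A1 meets RC tangentially, so UR is at right angles to RC, with radius 4.2, so the center U sits 4.2 in from both sides at U = (47.60, 15.80). That places the tangent points at N = (51.80, 15.80) on EN and R = (47.60, 20.00) on RC. Then cos ∠EUN = UE·UN / (|UE||UN|), giving 75.11°.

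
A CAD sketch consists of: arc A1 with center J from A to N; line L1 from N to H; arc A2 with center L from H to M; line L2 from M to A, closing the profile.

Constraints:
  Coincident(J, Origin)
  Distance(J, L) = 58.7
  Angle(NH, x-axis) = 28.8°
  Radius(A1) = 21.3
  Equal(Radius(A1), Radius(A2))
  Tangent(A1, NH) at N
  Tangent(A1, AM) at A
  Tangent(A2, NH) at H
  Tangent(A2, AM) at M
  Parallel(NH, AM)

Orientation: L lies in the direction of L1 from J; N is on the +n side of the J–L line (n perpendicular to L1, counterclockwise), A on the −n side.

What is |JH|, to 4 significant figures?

62.45

Tangency of A1 to both parallel lines with radius 21.3 puts N and A at J ± 21.3·n: N = (-10.26, 18.67), A = (10.26, -18.67). Equal radii place H and M the same way about L: H = L + 21.3·n = (41.18, 46.94), M = L − 21.3·n = (61.70, 9.614). Then |JH| = |H − J| = 62.45.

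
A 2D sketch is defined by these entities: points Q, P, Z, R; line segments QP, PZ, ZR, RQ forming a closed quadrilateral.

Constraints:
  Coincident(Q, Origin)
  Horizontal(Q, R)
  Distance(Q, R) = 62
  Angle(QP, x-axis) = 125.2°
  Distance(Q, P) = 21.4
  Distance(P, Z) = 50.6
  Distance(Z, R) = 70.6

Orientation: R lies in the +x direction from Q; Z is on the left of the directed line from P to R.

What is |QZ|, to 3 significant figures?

59.9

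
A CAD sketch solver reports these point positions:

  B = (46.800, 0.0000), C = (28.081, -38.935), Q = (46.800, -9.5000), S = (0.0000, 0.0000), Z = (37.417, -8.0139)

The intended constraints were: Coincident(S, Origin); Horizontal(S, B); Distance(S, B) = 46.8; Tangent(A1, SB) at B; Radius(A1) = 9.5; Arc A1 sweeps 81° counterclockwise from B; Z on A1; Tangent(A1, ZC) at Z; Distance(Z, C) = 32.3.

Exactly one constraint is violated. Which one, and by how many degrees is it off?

Tangent(A1, ZC) at Z — off by 7.80°.

S = (0.00, 0.00) ✓; S.y = 0.00, B.y = 0.00 ✓; |SB| = 46.80 ✓; ∠(QB, BS) = 90.00° ✓; |QB| = 9.500 ✓; bearing(Q→Z) − bearing(Q→B) = 81.00° ✓; |QZ| = 9.500 ✓; ∠(QZ, ZC) = 97.80° ✗; |ZC| = 32.30 ✓.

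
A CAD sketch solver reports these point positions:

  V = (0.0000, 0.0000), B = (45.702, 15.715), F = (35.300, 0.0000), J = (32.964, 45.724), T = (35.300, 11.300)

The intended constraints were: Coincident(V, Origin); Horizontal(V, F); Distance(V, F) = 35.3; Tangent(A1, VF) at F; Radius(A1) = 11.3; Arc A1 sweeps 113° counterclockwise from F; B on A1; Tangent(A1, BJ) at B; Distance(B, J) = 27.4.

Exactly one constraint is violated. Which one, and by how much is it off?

Distance(B, J) = 27.4 — off by 5.20.

V = (0.00, 0.00) ✓; V.y = 0.00, F.y = 0.00 ✓; |VF| = 35.30 ✓; ∠(TF, FV) = 90.00° ✓; |TF| = 11.30 ✓; bearing(T→B) − bearing(T→F) = 113.0° ✓; |TB| = 11.30 ✓; ∠(TB, BJ) = 90.00° ✓; |BJ| = 32.60 ✗.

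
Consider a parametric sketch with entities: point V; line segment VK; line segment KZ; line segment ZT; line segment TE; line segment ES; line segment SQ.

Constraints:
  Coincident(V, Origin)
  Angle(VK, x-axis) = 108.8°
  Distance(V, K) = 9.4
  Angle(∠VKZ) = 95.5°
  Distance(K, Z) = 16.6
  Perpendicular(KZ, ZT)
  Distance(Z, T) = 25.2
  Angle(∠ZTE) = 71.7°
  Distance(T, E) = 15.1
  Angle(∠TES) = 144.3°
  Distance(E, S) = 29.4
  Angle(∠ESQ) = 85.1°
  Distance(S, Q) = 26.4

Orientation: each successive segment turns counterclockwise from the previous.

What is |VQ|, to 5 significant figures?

27.655

∠TES = 144.3° gives ES at 67.300° from the x-axis; with |ES| = 29.4, S = (10.820, 15.590). ∠ESQ = 85.1° gives SQ at 162.20° from the x-axis; with |SQ| = 26.4, Q = (-14.316, 23.661). Then |VQ| = |Q − V| = 27.655.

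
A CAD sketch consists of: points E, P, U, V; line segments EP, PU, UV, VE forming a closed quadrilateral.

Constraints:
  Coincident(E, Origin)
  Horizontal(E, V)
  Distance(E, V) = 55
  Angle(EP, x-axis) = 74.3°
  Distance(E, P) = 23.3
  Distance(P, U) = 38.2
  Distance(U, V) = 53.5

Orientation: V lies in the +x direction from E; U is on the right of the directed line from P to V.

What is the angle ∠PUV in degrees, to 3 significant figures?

69.3°

E is at the origin; EV is horizontal with |EV| = 55.0 and V in +x, so V = (55.0, 0). EP runs at 74.3° with |EP| = 23.3, so P = (6.30, 22.4). U is determined by |PU| = 38.2 and |UV| = 53.5 together: it lies at the intersection of circle(P, 38.2) and circle(V, 53.5). With |PV| = 53.6, the foot of the radical line on PV is 13.7 from P and the perpendicular offset is √(38.2² − 13.7²) = 35.7. Taking the right-of-PV solution: U = (3.85, -15.7).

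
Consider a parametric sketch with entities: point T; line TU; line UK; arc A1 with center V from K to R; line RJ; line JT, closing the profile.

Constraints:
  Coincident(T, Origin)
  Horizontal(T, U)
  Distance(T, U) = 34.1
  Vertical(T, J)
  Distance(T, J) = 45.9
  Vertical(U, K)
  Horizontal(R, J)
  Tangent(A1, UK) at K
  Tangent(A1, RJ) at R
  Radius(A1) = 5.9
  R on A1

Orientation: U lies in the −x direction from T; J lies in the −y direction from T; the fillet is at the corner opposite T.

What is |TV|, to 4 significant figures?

48.94

T is at the origin; T and U share the same y with |TU| = 34.1 and U on the −x side, so U = (-34.10, 0.000). TJ is vertical with |TJ| = 45.9 and J on the −y side, so J = (0.000, -45.90). The virtual corner opposite T is at (-34.10, -45.90). A1 meets UK tangentially, so VK is at right angles to UK and A1 meets RJ tangentially, so VR is at right angles to RJ, with radius 5.9, so the center V sits 5.9 in from both sides at V = (-28.20, -40.00). Then |TV| = |V − T| = 48.94.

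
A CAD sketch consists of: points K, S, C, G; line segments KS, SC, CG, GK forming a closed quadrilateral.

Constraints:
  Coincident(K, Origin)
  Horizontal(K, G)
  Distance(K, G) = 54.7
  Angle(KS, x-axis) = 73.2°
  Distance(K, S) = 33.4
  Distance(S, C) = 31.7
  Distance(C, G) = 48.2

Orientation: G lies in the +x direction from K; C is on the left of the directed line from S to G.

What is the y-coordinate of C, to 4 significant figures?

45.36

K is at the origin; K and G share the same y with |KG| = 54.7 and G in +x, so G = (54.7, 0). KS runs at 73.2° with |KS| = 33.4, so S = (9.654, 31.97). C is determined by |SC| = 31.7 and |CG| = 48.2 together: it lies at the intersection of circle(S, 31.7) and circle(G, 48.2). With |SG| = 55.24, the foot of the radical line on SG is 15.69 from S and the perpendicular offset is √(31.7² − 15.69²) = 27.55. Taking the left-of-SG solution: C = (38.39, 45.36).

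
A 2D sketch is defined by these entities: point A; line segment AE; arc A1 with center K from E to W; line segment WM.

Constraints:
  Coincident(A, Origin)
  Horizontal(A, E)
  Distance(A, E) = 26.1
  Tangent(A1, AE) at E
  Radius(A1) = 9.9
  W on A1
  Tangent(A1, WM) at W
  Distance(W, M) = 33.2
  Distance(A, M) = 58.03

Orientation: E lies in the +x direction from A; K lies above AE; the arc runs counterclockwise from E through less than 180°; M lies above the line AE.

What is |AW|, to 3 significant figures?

36.9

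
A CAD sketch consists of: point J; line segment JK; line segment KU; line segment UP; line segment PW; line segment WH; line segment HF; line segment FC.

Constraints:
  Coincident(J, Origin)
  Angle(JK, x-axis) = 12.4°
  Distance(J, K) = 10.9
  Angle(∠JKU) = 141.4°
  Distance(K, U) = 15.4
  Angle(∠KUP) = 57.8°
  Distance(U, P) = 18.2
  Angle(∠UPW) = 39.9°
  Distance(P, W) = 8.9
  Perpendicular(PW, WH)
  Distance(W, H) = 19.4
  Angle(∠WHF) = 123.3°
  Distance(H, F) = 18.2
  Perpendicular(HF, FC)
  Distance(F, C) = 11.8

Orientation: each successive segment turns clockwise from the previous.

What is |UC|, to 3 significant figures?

27.9

J is at the origin; JK runs at 12.4° with length 10.9, so K = (10.6, 2.34). ∠JKU = 141.4° gives KU at -26.2° from the x-axis; with |KU| = 15.4, U = (24.5, -4.46). ∠KUP = 57.8° gives UP at -148° from the x-axis; with |UP| = 18.2, P = (8.96, -14.0). ∠UPW = 39.9° gives PW at 71.5° from the x-axis; with |PW| = 8.9, W = (11.8, -5.56). The perpendicularity gives WH at right angles to PW, so WH runs at -18.5°; with |WH| = 19.4, H = (30.2, -11.7). ∠WHF = 123.3° gives HF at -75.2° from the x-axis; with |HF| = 18.2, F = (34.8, -29.3). HF ⟂ FC, so FC runs at -165°; with |FC| = 11.8, C = (23.4, -32.3). Then |UC| = |C − U| = 27.9.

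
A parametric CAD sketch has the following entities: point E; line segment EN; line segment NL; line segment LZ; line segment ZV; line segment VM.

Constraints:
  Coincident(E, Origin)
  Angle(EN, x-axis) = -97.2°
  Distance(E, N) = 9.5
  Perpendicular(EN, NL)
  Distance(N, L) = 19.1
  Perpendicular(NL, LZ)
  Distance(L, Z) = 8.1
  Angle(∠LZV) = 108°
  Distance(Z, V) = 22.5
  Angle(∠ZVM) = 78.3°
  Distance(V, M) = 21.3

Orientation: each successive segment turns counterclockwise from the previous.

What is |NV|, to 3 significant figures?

15.2

E is at the origin; EN runs at -97.2° with length 9.5, so N = (-1.19, -9.43). EN is perpendicular to NL, so NL runs at -7.20°; with |NL| = 19.1, L = (17.8, -11.8). NL is perpendicular to LZ, so LZ runs at 82.8°; with |LZ| = 8.1, Z = (18.8, -3.78). ∠LZV = 108.0° gives ZV at 155° from the x-axis; with |ZV| = 22.5, V = (-1.58, 5.80). Then |NV| = |V − N| = 15.2.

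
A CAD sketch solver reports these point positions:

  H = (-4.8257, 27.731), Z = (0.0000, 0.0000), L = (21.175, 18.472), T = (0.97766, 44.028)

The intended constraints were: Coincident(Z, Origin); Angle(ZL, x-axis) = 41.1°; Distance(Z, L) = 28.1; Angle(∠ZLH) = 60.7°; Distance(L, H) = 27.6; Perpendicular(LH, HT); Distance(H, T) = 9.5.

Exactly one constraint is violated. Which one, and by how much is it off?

Distance(H, T) = 9.5 — off by 7.80.

Z = (0.00, 0.00) ✓; ZL at 41.10° ✓; |ZL| = 28.10 ✓; ∠ZLH = 60.70° ✓; |LH| = 27.60 ✓; ∠(LH, HT) = 90.00° ✓; |HT| = 17.30 ✗.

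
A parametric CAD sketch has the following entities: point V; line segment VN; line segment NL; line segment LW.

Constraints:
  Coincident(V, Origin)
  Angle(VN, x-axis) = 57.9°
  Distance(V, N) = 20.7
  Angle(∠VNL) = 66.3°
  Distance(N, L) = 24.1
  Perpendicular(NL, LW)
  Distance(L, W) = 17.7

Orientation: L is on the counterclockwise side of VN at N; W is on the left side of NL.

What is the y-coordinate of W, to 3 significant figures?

3.55

∠VNL = 66.3°, so NL runs at 57.9° + (180° − 66.3°) = 172° from the x-axis; with |NL| = 24.1, L = N + 24.1·(cos 172°, sin 172°) = (-12.8, 21.1). NL is perpendicular to LW; with |LW| = 17.7 on the left of NL, W = L + 17.7·(-0.146, -0.989) = (-15.4, 3.55). So W.y = 3.55.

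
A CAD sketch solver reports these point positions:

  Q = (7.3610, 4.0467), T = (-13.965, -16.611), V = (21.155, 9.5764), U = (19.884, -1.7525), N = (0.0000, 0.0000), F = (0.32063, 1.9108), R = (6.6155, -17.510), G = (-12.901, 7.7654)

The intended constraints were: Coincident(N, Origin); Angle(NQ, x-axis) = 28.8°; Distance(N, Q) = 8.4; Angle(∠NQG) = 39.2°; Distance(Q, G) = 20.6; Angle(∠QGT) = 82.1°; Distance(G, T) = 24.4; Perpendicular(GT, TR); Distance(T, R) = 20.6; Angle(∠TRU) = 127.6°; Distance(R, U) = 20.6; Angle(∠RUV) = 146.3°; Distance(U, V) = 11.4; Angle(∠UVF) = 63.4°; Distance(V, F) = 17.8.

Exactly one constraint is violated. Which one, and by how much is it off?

Distance(V, F) = 17.8 — off by 4.40.

N = (0.00, 0.00) ✓; NQ at 28.80° ✓; |NQ| = 8.400 ✓; ∠NQG = 39.20° ✓; |QG| = 20.60 ✓; ∠QGT = 82.10° ✓; |GT| = 24.40 ✓; ∠(GT, TR) = 90.00° ✓; |TR| = 20.60 ✓; ∠TRU = 127.6° ✓; |RU| = 20.60 ✓; ∠RUV = 146.3° ✓; |UV| = 11.40 ✓; ∠UVF = 63.40° ✓; |VF| = 22.20 ✗.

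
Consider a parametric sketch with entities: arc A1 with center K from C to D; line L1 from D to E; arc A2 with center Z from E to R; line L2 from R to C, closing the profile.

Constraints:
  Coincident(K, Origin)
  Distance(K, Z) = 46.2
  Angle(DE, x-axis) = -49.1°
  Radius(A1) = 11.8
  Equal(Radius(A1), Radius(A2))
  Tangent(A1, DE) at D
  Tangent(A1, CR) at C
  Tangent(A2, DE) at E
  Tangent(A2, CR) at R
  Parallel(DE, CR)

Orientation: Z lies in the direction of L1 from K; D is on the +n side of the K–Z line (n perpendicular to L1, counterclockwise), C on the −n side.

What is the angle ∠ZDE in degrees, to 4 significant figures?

14.33°

The slot axis is L1's direction at -49.1°, so u = (cos -49.1°, sin -49.1°) = (0.6547, -0.7559) and n = (−sin -49.1°, cos -49.1°) = (0.7559, 0.6547). K is at the origin and Z lies 46.2 along u from K, so Z = 46.2·u = (30.25, -34.92). Tangency of A1 to both parallel lines with radius 11.8 puts D and C at K ± 11.8·n: D = (8.919, 7.726), C = (-8.919, -7.726). Equal radii place E and R the same way about Z: E = Z + 11.8·n = (39.17, -27.19), R = Z − 11.8·n = (21.33, -42.65). Then cos ∠ZDE = DZ·DE / (|DZ||DE|), giving 14.33°.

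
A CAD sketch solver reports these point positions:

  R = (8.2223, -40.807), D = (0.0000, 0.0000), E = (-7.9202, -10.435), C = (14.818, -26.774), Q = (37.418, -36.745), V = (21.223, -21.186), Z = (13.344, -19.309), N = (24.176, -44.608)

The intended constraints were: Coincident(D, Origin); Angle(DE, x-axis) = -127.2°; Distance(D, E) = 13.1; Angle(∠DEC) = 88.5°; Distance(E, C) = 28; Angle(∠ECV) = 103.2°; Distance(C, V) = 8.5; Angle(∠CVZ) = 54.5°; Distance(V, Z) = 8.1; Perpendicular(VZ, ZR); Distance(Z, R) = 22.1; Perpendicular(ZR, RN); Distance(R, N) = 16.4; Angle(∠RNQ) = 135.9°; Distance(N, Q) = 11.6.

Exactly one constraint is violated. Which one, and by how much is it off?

Distance(N, Q) = 11.6 — off by 3.80.

D = (0.00, 0.00) ✓; DE at -127.2° ✓; |DE| = 13.10 ✓; ∠DEC = 88.50° ✓; |EC| = 28.00 ✓; ∠ECV = 103.2° ✓; |CV| = 8.500 ✓; ∠CVZ = 54.50° ✓; |VZ| = 8.099 ✓; ∠(VZ, ZR) = 90.00° ✓; |ZR| = 22.10 ✓; ∠(ZR, RN) = 90.00° ✓; |RN| = 16.40 ✓; ∠RNQ = 135.9° ✓; |NQ| = 15.40 ✗.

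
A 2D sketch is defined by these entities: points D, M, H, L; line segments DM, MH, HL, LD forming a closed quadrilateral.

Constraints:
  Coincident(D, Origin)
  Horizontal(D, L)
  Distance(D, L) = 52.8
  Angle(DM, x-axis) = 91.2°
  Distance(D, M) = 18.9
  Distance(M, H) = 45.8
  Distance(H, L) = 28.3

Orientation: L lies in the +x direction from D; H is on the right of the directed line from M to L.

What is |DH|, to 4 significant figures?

33.41

D is at the origin; D and L share the same y with |DL| = 52.8 and L in +x, so L = (52.8, 0). DM runs at 91.2° with |DM| = 18.9, so M = (-0.3958, 18.90). H is determined by |MH| = 45.8 and |HL| = 28.3 together: it lies at the intersection of circle(M, 45.8) and circle(L, 28.3). With |ML| = 56.45, the foot of the radical line on ML is 39.71 from M and the perpendicular offset is √(45.8² − 39.71²) = 22.82. Taking the right-of-ML solution: H = (29.39, -15.90).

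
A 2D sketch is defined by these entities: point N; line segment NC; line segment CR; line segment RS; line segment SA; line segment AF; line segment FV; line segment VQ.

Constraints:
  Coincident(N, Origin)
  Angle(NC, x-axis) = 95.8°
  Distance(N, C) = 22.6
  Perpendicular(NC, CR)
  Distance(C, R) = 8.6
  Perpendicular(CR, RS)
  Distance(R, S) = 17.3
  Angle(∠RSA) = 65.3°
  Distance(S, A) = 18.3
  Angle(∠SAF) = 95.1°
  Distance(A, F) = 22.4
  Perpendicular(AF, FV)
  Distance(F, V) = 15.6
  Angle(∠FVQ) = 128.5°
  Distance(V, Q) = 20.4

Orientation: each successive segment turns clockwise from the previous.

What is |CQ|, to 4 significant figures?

24.57

AF is perpendicular to FV, so FV runs at -13.80°; with |FV| = 15.6, V = (11.20, 30.10). ∠FVQ = 128.5° gives VQ at -65.30° from the x-axis; with |VQ| = 20.4, Q = (19.72, 11.57). Then |CQ| = |Q − C| = 24.57.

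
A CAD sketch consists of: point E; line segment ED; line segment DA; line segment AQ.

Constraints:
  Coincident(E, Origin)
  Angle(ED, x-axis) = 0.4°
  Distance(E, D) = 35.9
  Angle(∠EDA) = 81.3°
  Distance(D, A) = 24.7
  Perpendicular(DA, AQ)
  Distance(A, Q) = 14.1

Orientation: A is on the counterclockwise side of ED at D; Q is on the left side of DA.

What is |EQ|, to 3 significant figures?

28.8

E is at the origin; ED runs at 0.4° with length 35.9, so D = 35.9·(cos 0.4°, sin 0.4°) = (35.9, 0.251). ∠EDA = 81.3°, so DA runs at 0.4° + (180° − 81.3°) = 99.1° from the x-axis; with |DA| = 24.7, A = D + 24.7·(cos 99.1°, sin 99.1°) = (32.0, 24.6). DA is perpendicular to AQ; with |AQ| = 14.1 on the left of DA, Q = A + 14.1·(-0.987, -0.158) = (18.1, 22.4). Then |EQ| = |Q − E| = 28.8.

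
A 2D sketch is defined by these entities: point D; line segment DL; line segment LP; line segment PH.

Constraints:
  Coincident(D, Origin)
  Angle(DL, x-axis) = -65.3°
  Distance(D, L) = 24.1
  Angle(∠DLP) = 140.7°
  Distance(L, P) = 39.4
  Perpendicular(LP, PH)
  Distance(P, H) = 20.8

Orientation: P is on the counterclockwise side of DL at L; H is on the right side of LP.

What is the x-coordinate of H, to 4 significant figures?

36.36

∠DLP = 140.7°, so LP runs at -65.3° + (180° − 140.7°) = -26.00° from the x-axis; with |LP| = 39.4, P = L + 39.4·(cos -26.00°, sin -26.00°) = (45.48, -39.17). The perpendicularity gives PH at right angles to LP; with |PH| = 20.8 on the right of LP, H = P + 20.8·(-0.4384, -0.8988) = (36.36, -57.86). So H.x = 36.36.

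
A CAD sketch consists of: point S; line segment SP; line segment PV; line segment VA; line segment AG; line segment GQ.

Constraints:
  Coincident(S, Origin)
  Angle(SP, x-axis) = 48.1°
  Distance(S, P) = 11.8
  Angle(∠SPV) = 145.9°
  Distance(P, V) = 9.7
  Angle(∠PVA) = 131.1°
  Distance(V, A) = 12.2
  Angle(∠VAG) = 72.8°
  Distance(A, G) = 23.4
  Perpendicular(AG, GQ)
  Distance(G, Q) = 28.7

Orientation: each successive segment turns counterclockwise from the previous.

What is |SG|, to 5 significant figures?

13.512

S is at the origin; SP runs at 48.1° with length 11.8, so P = (7.8804, 8.7829). ∠SPV = 145.9° gives PV at 82.200° from the x-axis; with |PV| = 9.7, V = (9.1969, 18.393). ∠PVA = 131.1° gives VA at 131.10° from the x-axis; with |VA| = 12.2, A = (1.1769, 27.587). ∠VAG = 72.8° gives AG at -121.70° from the x-axis; with |AG| = 23.4, G = (-11.119, 7.6776). Then |SG| = |G − S| = 13.512.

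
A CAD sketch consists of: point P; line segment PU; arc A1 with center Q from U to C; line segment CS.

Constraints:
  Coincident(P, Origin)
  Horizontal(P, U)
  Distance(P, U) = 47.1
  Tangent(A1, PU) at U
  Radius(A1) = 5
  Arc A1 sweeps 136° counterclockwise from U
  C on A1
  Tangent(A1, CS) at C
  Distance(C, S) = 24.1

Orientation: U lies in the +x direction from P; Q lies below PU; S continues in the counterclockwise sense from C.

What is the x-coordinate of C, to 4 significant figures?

43.63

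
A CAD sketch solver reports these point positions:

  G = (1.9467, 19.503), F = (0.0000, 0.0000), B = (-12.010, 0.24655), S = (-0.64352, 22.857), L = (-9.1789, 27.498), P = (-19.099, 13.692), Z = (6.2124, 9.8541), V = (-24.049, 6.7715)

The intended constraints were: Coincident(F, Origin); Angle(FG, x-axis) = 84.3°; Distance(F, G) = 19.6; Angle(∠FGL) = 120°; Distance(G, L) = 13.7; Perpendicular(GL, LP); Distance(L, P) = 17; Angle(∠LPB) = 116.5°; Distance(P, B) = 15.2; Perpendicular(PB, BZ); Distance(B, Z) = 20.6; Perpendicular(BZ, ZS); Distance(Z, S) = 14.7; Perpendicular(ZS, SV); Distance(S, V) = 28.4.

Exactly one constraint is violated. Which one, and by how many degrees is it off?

Perpendicular(ZS, SV) — off by 6.70°.

F = (0.00, 0.00) ✓; FG at 84.30° ✓; |FG| = 19.60 ✓; ∠FGL = 120.0° ✓; |GL| = 13.70 ✓; ∠(GL, LP) = 90.00° ✓; |LP| = 17.00 ✓; ∠LPB = 116.5° ✓; |PB| = 15.20 ✓; ∠(PB, BZ) = 90.00° ✓; |BZ| = 20.60 ✓; ∠(BZ, ZS) = 90.00° ✓; |ZS| = 14.70 ✓; ∠(ZS, SV) = 96.70° ✗; |SV| = 28.40 ✓.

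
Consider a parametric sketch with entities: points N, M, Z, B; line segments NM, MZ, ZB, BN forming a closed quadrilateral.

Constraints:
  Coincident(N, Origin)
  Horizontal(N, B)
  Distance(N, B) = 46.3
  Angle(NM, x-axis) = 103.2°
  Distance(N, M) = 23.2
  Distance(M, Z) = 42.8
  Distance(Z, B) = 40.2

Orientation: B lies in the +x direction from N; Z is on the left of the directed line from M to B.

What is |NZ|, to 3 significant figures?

51.6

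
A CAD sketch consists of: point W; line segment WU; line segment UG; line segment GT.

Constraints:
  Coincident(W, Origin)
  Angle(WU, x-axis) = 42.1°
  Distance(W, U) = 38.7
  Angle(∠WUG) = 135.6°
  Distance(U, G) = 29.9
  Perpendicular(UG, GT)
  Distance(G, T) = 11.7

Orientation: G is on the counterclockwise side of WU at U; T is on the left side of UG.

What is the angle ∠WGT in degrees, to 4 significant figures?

64.80°

∠WUG = 135.6°, so UG runs at 42.1° + (180° − 135.6°) = 86.50° from the x-axis; with |UG| = 29.9, G = U + 29.9·(cos 86.50°, sin 86.50°) = (30.54, 55.79). UG ⟂ GT; with |GT| = 11.7 on the left of UG, T = G + 11.7·(-0.9981, 0.06105) = (18.86, 56.50). Then cos ∠WGT = GW·GT / (|GW||GT|), giving 64.80°.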